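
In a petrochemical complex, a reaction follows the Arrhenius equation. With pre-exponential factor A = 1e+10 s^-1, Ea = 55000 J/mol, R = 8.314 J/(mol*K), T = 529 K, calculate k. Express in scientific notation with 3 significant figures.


k = A * exp(-Ea/(R*T))
k = 1e+10 * exp(-55000 / (8.314 * 529))
k = 1e+10 * exp(-12.505383)
k = 3.71e+04


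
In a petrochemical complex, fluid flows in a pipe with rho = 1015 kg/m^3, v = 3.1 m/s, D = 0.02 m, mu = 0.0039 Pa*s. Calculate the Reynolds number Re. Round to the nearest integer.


Re = rho * v * D / mu
Re = 1015 * 3.1 * 0.02 / 0.0039
Re = 62.93 / 0.0039
Re = 16136


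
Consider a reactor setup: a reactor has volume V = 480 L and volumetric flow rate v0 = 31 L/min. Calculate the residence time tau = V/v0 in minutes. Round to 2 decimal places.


tau = V / v0
tau = 480 / 31
tau = 15.48 min


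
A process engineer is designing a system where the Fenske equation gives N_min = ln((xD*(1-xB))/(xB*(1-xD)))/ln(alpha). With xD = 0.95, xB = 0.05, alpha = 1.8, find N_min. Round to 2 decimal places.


N_min = ln((xD*(1-xB))/(xB*(1-xD))) / ln(alpha)
Numerator inside ln: 0.9025 / 0.0025 = 361.0
ln(361.0) = 5.888878
ln(alpha) = ln(1.8) = 0.587787
N_min = 5.888878 / 0.587787 = 10.02


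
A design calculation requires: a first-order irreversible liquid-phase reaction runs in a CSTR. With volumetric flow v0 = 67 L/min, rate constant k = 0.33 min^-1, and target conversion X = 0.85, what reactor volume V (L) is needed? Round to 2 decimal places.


V = v0 * X / (k * (1 - X))
V = 67 * 0.85 / (0.33 * (1 - 0.85))
V = 56.95 / (0.33 * 0.15)
V = 56.95 / 0.0495
V = 1150.51 L


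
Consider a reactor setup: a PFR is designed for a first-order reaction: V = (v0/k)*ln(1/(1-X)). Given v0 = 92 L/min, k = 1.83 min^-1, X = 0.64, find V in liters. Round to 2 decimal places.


V = (v0/k) * ln(1/(1-X))
V = (92/1.83) * ln(1/(1-0.64))
V = 50.273224 * ln(2.777778)
V = 50.273224 * 1.021651
V = 51.36 L


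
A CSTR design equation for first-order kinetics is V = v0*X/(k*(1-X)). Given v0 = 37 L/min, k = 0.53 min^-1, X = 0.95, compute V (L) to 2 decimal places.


V = v0 * X / (k * (1 - X))
V = 37 * 0.95 / (0.53 * (1 - 0.95))
V = 35.15 / (0.53 * 0.05)
V = 35.15 / 0.0265
V = 1326.42 L


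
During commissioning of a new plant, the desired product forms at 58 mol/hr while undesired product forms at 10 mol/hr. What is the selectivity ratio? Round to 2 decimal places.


S = desired product rate / undesired product rate
S = 58 / 10
S = 5.80


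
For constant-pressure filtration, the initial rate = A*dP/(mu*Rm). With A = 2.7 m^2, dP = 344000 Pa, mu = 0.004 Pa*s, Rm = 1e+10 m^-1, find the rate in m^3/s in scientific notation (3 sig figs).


rate = A * dP / (mu * Rm)
rate = 2.7 * 344000 / (0.004 * 1e+10)
rate = 928800.0 / 4.000e+07
rate = 2.32e-02 m^3/s


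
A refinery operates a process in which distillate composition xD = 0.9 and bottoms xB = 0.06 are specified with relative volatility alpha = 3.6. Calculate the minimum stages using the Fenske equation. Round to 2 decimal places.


N_min = ln((xD*(1-xB))/(xB*(1-xD))) / ln(alpha)
Numerator inside ln: 0.846 / 0.006 = 141.0
ln(141.0) = 4.94876
ln(alpha) = ln(3.6) = 1.280934
N_min = 4.94876 / 1.280934 = 3.86


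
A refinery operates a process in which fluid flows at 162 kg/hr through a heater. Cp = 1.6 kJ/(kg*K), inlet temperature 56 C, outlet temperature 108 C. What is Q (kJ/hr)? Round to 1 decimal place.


Q = m_dot * Cp * (T2 - T1)
Q = 162 * 1.6 * (108 - 56)
Q = 162 * 1.6 * 52
Q = 13478.4 kJ/hr


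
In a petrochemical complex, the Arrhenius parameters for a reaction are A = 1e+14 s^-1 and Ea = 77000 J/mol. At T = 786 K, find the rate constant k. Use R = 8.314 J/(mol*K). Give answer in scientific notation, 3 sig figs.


k = A * exp(-Ea/(R*T))
k = 1e+14 * exp(-77000 / (8.314 * 786))
k = 1e+14 * exp(-11.783062)
k = 7.63e+08


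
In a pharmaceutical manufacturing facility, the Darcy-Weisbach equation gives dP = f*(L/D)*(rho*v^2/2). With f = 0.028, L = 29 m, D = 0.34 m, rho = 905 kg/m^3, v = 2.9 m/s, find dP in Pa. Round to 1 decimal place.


dP = f * (L/D) * (rho*v^2/2)
dP = 0.028 * (29/0.34) * (905*2.9^2/2)
L/D = 85.29411765
rho*v^2/2 = 905*8.41/2 = 3805.525
dP = 0.028 * 85.29411765 * 3805.525
dP = 9088.5 Pa


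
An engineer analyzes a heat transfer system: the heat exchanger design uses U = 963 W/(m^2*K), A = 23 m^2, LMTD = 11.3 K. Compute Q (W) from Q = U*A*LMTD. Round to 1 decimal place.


Q = U * A * LMTD
Q = 963 * 23 * 11.3
Q = 250283.7 W


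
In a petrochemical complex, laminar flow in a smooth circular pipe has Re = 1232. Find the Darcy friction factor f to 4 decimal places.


f = 64 / Re
f = 64 / 1232
f = 0.0519


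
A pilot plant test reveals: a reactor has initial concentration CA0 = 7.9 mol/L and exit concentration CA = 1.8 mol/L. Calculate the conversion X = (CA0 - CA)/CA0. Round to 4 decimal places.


X = (CA0 - CA) / CA0
X = (7.9 - 1.8) / 7.9
X = 6.1 / 7.9
X = 0.7722


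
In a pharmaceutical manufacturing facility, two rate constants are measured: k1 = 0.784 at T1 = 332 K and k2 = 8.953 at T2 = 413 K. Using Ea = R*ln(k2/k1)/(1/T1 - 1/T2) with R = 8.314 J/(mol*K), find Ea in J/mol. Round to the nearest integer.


Ea = R * ln(k2/k1) / (1/T1 - 1/T2)
ln(k2/k1) = ln(8.953/0.784) = 2.4353349
1/T1 - 1/T2 = 1/332 - 1/413 = 0.000590740687
Ea = 8.314 * 2.4353349 / 0.000590740687
Ea = 34275 J/mol


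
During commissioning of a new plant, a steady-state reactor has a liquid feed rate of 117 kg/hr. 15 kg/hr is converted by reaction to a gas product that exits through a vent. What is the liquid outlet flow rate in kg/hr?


Steady-state mass balance on the main outlet: F_out = F_in - F_removed
F_out = 117 - 15
F_out = 102 kg/hr


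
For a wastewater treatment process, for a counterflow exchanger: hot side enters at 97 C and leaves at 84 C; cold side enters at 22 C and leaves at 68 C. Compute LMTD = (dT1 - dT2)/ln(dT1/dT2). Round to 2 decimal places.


dT1 = Th_in - Tc_out = 97 - 68 = 29
dT2 = Th_out - Tc_in = 84 - 22 = 62
LMTD = (dT1 - dT2) / ln(dT1/dT2)
LMTD = (29 - 62) / ln(29/62)
LMTD = 43.43 K


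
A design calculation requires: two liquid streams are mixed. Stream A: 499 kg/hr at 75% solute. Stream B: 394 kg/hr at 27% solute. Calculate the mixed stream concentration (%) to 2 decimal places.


Mass balance on solute: F1*x1 + F2*x2 = F3*x3
F3 = F1 + F2 = 499 + 394 = 893 kg/hr
x3 = (F1*x1 + F2*x2)/F3
x3 = (499*0.75 + 394*0.27) / 893
x3 = 53.82%


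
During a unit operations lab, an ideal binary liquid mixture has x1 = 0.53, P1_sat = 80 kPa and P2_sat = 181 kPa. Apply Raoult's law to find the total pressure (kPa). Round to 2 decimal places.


P = x1*P1_sat + x2*P2_sat
x2 = 1 - x1 = 1 - 0.53 = 0.47
P = 0.53*80 + 0.47*181
P = 42.4 + 85.07
P = 127.47 kPa


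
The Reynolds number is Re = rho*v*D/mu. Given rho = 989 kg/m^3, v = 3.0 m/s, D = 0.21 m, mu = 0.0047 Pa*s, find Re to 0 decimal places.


Re = rho * v * D / mu
Re = 989 * 3.0 * 0.21 / 0.0047
Re = 623.07 / 0.0047
Re = 132568


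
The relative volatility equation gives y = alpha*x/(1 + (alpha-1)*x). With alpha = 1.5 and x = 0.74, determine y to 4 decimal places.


y = alpha*x / (1 + (alpha-1)*x)
y = 1.5*0.74 / (1 + (1.5-1)*0.74)
y = 1.11 / (1 + 0.37)
y = 1.11 / 1.37
y = 0.8102


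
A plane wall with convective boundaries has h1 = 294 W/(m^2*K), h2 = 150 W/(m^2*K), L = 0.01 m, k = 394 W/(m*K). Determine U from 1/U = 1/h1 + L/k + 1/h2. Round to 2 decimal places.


1/U = 1/h1 + L/k + 1/h2
1/U = 1/294 + 0.01/394 + 1/150
1/U = 0.0034013605 + 2.53807e-05 + 0.0066666667
1/U = 0.0100934079
U = 99.07 W/(m^2*K)


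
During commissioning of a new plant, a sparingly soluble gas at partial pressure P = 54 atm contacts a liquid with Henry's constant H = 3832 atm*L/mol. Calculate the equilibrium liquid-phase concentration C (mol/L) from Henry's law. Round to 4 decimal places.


C = P / H
C = 54 / 3832
C = 0.0141 mol/L


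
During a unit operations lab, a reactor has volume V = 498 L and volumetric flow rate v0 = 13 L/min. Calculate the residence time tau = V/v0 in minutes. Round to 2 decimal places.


tau = V / v0
tau = 498 / 13
tau = 38.31 min


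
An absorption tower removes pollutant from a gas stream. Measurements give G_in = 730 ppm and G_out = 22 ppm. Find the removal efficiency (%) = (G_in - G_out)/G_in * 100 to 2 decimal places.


Efficiency = (G_in - G_out) / G_in * 100%
Efficiency = (730 - 22) / 730 * 100
Efficiency = 708 / 730 * 100
Efficiency = 96.99%


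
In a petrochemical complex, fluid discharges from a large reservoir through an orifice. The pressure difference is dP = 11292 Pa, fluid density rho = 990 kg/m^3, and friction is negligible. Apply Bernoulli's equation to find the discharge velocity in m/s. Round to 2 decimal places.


v = sqrt(2*dP/rho)
v = sqrt(2*11292/990)
v = sqrt(22.812121)
v = 4.78 m/s


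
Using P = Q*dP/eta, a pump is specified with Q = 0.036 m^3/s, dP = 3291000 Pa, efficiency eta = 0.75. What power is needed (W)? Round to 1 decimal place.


P = Q * dP / eta
P = 0.036 * 3291000 / 0.75
P = 118476.0 / 0.75
P = 157968.0 W


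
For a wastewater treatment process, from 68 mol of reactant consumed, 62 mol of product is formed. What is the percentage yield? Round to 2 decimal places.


Yield = (moles product / moles consumed) * 100%
Yield = (62 / 68) * 100
Yield = 0.9118 * 100
Yield = 91.18%


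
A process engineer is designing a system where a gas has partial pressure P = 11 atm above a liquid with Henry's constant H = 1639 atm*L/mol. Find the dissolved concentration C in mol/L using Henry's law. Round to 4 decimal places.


C = P / H
C = 11 / 1639
C = 0.0067 mol/L


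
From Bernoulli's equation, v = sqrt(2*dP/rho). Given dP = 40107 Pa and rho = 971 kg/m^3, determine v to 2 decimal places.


v = sqrt(2*dP/rho)
v = sqrt(2*40107/971)
v = sqrt(82.609681)
v = 9.09 m/s


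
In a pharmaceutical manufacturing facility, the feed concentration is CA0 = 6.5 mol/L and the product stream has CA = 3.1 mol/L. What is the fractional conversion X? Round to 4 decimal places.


X = (CA0 - CA) / CA0
X = (6.5 - 3.1) / 6.5
X = 3.4 / 6.5
X = 0.5231


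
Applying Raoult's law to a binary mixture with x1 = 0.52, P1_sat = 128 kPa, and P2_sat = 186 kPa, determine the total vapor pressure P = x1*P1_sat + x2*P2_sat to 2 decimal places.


P = x1*P1_sat + x2*P2_sat
x2 = 1 - x1 = 1 - 0.52 = 0.48
P = 0.52*128 + 0.48*186
P = 66.56 + 89.28
P = 155.84 kPa


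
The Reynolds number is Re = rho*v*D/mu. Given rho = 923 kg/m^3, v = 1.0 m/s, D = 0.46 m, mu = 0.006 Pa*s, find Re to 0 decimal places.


Re = rho * v * D / mu
Re = 923 * 1.0 * 0.46 / 0.006
Re = 424.58 / 0.006
Re = 70763


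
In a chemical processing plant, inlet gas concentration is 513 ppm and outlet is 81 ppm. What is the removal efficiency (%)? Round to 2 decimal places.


Efficiency = (G_in - G_out) / G_in * 100%
Efficiency = (513 - 81) / 513 * 100
Efficiency = 432 / 513 * 100
Efficiency = 84.21%


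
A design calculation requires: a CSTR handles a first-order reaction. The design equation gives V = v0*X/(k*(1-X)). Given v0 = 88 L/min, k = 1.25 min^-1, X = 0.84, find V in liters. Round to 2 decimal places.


V = v0 * X / (k * (1 - X))
V = 88 * 0.84 / (1.25 * (1 - 0.84))
V = 73.92 / (1.25 * 0.16)
V = 73.92 / 0.2
V = 369.60 L


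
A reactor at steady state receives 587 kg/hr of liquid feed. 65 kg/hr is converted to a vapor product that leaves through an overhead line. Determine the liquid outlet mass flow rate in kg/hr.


Steady-state mass balance on the main outlet: F_out = F_in - F_removed
F_out = 587 - 65
F_out = 522 kg/hr


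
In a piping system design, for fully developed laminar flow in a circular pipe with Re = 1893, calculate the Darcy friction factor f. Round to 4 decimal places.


f = 64 / Re
f = 64 / 1893
f = 0.0338


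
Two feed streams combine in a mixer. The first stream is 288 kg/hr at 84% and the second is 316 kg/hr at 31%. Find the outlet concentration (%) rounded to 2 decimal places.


Mass balance on solute: F1*x1 + F2*x2 = F3*x3
F3 = F1 + F2 = 288 + 316 = 604 kg/hr
x3 = (F1*x1 + F2*x2)/F3
x3 = (288*0.84 + 316*0.31) / 604
x3 = 56.27%


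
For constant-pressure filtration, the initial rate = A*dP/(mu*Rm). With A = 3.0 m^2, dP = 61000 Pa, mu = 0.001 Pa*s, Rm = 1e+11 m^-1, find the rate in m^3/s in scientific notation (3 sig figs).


rate = A * dP / (mu * Rm)
rate = 3.0 * 61000 / (0.001 * 1e+11)
rate = 183000.0 / 1.000e+08
rate = 1.83e-03 m^3/s


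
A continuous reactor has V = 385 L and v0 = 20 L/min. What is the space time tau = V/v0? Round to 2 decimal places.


tau = V / v0
tau = 385 / 20
tau = 19.25 min


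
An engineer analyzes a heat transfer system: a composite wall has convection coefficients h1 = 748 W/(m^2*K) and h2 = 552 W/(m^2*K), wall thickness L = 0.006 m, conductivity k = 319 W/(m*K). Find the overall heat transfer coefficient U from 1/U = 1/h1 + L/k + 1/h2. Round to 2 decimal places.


1/U = 1/h1 + L/k + 1/h2
1/U = 1/748 + 0.006/319 + 1/552
1/U = 0.0013368984 + 1.88088e-05 + 0.0018115942
1/U = 0.0031673014
U = 315.73 W/(m^2*K)


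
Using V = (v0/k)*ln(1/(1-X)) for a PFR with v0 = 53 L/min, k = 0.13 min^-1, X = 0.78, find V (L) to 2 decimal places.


V = (v0/k) * ln(1/(1-X))
V = (53/0.13) * ln(1/(1-0.78))
V = 407.692308 * ln(4.545455)
V = 407.692308 * 1.514128
V = 617.30 L


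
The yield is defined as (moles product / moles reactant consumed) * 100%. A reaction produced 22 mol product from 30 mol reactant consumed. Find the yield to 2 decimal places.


Yield = (moles product / moles consumed) * 100%
Yield = (22 / 30) * 100
Yield = 0.7333 * 100
Yield = 73.33%


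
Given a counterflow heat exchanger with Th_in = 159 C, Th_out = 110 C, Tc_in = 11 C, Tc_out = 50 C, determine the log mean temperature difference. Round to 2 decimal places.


dT1 = Th_in - Tc_out = 159 - 50 = 109
dT2 = Th_out - Tc_in = 110 - 11 = 99
LMTD = (dT1 - dT2) / ln(dT1/dT2)
LMTD = (109 - 99) / ln(109/99)
LMTD = 103.92 K


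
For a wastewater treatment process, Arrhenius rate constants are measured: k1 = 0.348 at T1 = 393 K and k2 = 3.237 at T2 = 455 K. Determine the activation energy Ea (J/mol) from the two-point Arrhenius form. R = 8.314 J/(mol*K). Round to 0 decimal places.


Ea = R * ln(k2/k1) / (1/T1 - 1/T2)
ln(k2/k1) = ln(3.237/0.348) = 2.2301998
1/T1 - 1/T2 = 1/393 - 1/455 = 0.000346727064
Ea = 8.314 * 2.2301998 / 0.000346727064
Ea = 53477 J/mol


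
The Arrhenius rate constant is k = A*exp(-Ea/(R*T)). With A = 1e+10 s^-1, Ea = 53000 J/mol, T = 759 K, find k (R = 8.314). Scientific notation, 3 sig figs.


k = A * exp(-Ea/(R*T))
k = 1e+10 * exp(-53000 / (8.314 * 759))
k = 1e+10 * exp(-8.398932)
k = 2.25e+06


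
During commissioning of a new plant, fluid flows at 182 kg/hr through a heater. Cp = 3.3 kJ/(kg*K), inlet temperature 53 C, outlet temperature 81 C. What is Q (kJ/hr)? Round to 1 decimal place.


Q = m_dot * Cp * (T2 - T1)
Q = 182 * 3.3 * (81 - 53)
Q = 182 * 3.3 * 28
Q = 16816.8 kJ/hr


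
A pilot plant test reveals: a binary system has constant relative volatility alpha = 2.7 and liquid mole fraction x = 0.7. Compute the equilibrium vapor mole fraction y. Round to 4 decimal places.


y = alpha*x / (1 + (alpha-1)*x)
y = 2.7*0.7 / (1 + (2.7-1)*0.7)
y = 1.89 / (1 + 1.19)
y = 1.89 / 2.19
y = 0.8630


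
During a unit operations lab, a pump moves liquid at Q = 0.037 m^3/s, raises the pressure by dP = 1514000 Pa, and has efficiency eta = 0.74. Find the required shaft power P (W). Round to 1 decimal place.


P = Q * dP / eta
P = 0.037 * 1514000 / 0.74
P = 56018.0 / 0.74
P = 75700.0 W


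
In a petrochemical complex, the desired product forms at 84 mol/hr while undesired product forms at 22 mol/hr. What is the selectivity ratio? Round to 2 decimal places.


S = desired product rate / undesired product rate
S = 84 / 22
S = 3.82


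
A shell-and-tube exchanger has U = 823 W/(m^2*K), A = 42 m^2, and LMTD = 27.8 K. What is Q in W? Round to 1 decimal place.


Q = U * A * LMTD
Q = 823 * 42 * 27.8
Q = 960934.8 W


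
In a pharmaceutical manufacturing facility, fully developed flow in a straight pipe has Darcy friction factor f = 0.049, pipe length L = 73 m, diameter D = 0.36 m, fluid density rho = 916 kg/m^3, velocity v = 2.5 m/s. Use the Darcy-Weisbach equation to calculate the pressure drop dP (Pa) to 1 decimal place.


dP = f * (L/D) * (rho*v^2/2)
dP = 0.049 * (73/0.36) * (916*2.5^2/2)
L/D = 202.77777778
rho*v^2/2 = 916*6.25/2 = 2862.5
dP = 0.049 * 202.77777778 * 2862.5
dP = 28442.1 Pa


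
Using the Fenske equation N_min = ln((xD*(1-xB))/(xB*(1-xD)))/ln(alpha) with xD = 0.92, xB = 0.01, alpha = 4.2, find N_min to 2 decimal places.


N_min = ln((xD*(1-xB))/(xB*(1-xD))) / ln(alpha)
Numerator inside ln: 0.9108 / 0.0008 = 1138.5
ln(1138.5) = 7.037467
ln(alpha) = ln(4.2) = 1.435085
N_min = 7.037467 / 1.435085 = 4.90


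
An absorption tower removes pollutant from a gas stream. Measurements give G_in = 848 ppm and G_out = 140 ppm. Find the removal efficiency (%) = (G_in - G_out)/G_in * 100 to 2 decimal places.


Efficiency = (G_in - G_out) / G_in * 100%
Efficiency = (848 - 140) / 848 * 100
Efficiency = 708 / 848 * 100
Efficiency = 83.49%


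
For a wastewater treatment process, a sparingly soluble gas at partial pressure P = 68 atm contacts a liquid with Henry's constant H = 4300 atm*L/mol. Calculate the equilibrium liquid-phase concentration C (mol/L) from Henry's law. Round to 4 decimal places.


C = P / H
C = 68 / 4300
C = 0.0158 mol/L


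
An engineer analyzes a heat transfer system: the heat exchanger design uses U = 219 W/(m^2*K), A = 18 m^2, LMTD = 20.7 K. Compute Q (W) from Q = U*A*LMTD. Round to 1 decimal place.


Q = U * A * LMTD
Q = 219 * 18 * 20.7
Q = 81599.4 W


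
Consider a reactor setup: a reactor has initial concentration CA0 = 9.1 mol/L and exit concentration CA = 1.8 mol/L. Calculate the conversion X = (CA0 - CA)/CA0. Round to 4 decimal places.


X = (CA0 - CA) / CA0
X = (9.1 - 1.8) / 9.1
X = 7.3 / 9.1
X = 0.8022


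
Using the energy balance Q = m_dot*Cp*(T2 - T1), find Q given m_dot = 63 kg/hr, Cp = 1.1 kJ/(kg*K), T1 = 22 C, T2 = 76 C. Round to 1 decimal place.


Q = m_dot * Cp * (T2 - T1)
Q = 63 * 1.1 * (76 - 22)
Q = 63 * 1.1 * 54
Q = 3742.2 kJ/hr


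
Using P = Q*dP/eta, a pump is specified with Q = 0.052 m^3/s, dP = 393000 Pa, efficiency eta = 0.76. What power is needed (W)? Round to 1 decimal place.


P = Q * dP / eta
P = 0.052 * 393000 / 0.76
P = 20436.0 / 0.76
P = 26889.5 W


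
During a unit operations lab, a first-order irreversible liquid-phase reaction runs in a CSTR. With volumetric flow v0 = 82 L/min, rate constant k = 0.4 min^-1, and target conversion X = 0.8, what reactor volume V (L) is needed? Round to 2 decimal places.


V = v0 * X / (k * (1 - X))
V = 82 * 0.8 / (0.4 * (1 - 0.8))
V = 65.6 / (0.4 * 0.2)
V = 65.6 / 0.08
V = 820.00 L


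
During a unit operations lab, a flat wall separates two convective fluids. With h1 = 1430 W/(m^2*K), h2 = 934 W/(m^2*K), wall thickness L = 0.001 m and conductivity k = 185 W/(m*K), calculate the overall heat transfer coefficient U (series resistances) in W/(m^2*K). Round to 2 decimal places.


1/U = 1/h1 + L/k + 1/h2
1/U = 1/1430 + 0.001/185 + 1/934
1/U = 0.0006993007 + 5.4054e-06 + 0.0010706638
1/U = 0.0017753699
U = 563.26 W/(m^2*K)


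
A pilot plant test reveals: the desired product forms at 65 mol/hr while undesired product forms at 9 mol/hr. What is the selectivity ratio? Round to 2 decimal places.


S = desired product rate / undesired product rate
S = 65 / 9
S = 7.22


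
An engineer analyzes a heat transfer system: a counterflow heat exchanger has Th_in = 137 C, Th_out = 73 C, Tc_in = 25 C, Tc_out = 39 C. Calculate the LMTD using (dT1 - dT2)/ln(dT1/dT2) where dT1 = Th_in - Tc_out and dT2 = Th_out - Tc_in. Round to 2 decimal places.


dT1 = Th_in - Tc_out = 137 - 39 = 98
dT2 = Th_out - Tc_in = 73 - 25 = 48
LMTD = (dT1 - dT2) / ln(dT1/dT2)
LMTD = (98 - 48) / ln(98/48)
LMTD = 70.05 K


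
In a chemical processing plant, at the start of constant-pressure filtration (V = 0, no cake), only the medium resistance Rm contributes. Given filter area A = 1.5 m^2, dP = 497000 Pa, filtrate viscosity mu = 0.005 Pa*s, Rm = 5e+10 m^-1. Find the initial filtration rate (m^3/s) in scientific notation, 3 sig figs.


rate = A * dP / (mu * Rm)
rate = 1.5 * 497000 / (0.005 * 5e+10)
rate = 745500.0 / 2.500e+08
rate = 2.98e-03 m^3/s


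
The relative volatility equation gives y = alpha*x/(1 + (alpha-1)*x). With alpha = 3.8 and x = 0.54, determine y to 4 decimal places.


y = alpha*x / (1 + (alpha-1)*x)
y = 3.8*0.54 / (1 + (3.8-1)*0.54)
y = 2.052 / (1 + 1.512)
y = 2.052 / 2.512
y = 0.8169


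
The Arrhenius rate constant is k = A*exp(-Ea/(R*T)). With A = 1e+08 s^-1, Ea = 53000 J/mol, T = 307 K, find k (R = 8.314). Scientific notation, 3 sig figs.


k = A * exp(-Ea/(R*T))
k = 1e+08 * exp(-53000 / (8.314 * 307))
k = 1e+08 * exp(-20.764787)
k = 9.59e-02


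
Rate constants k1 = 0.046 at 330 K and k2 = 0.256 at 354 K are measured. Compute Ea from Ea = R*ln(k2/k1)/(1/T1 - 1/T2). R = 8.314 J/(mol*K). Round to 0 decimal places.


Ea = R * ln(k2/k1) / (1/T1 - 1/T2)
ln(k2/k1) = ln(0.256/0.046) = 1.716536
1/T1 - 1/T2 = 1/330 - 1/354 = 0.000205444273
Ea = 8.314 * 1.716536 / 0.000205444273
Ea = 69465 J/mol


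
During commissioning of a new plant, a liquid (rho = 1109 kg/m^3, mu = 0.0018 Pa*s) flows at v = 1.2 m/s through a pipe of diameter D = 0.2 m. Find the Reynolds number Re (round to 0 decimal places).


Re = rho * v * D / mu
Re = 1109 * 1.2 * 0.2 / 0.0018
Re = 266.16 / 0.0018
Re = 147867


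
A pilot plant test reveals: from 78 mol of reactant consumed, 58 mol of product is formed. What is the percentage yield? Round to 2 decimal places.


Yield = (moles product / moles consumed) * 100%
Yield = (58 / 78) * 100
Yield = 0.7436 * 100
Yield = 74.36%


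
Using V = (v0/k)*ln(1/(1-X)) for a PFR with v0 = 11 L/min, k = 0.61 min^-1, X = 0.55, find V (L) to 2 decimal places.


V = (v0/k) * ln(1/(1-X))
V = (11/0.61) * ln(1/(1-0.55))
V = 18.032787 * ln(2.222222)
V = 18.032787 * 0.798508
V = 14.40 L


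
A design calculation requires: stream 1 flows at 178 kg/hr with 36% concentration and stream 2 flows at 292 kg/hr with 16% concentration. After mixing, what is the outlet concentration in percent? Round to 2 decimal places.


Mass balance on solute: F1*x1 + F2*x2 = F3*x3
F3 = F1 + F2 = 178 + 292 = 470 kg/hr
x3 = (F1*x1 + F2*x2)/F3
x3 = (178*0.36 + 292*0.16) / 470
x3 = 23.57%


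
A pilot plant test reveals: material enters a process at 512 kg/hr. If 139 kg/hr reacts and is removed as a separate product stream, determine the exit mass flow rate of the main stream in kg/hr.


Steady-state mass balance on the main outlet: F_out = F_in - F_removed
F_out = 512 - 139
F_out = 373 kg/hr


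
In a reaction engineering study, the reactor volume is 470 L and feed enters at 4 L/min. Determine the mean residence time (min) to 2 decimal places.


tau = V / v0
tau = 470 / 4
tau = 117.50 min


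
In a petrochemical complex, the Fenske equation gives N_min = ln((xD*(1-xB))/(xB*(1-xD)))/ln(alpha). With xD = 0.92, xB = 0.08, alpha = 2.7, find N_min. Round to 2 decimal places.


N_min = ln((xD*(1-xB))/(xB*(1-xD))) / ln(alpha)
Numerator inside ln: 0.8464 / 0.0064 = 132.25
ln(132.25) = 4.884694
ln(alpha) = ln(2.7) = 0.993252
N_min = 4.884694 / 0.993252 = 4.92


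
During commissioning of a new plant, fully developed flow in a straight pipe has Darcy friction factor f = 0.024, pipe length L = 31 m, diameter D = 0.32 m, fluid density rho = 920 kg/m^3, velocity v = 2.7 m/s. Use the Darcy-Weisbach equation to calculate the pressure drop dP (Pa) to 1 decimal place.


dP = f * (L/D) * (rho*v^2/2)
dP = 0.024 * (31/0.32) * (920*2.7^2/2)
L/D = 96.875
rho*v^2/2 = 920*7.29/2 = 3353.4
dP = 0.024 * 96.875 * 3353.4
dP = 7796.7 Pa


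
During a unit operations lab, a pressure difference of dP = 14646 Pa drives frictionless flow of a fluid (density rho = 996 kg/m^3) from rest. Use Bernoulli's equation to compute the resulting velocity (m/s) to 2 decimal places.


v = sqrt(2*dP/rho)
v = sqrt(2*14646/996)
v = sqrt(29.409639)
v = 5.42 m/s


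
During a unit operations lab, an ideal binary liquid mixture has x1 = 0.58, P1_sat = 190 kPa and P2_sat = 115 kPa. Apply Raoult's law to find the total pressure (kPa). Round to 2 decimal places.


P = x1*P1_sat + x2*P2_sat
x2 = 1 - x1 = 1 - 0.58 = 0.42
P = 0.58*190 + 0.42*115
P = 110.2 + 48.3
P = 158.50 kPa


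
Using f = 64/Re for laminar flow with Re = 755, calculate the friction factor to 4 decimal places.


f = 64 / Re
f = 64 / 755
f = 0.0848


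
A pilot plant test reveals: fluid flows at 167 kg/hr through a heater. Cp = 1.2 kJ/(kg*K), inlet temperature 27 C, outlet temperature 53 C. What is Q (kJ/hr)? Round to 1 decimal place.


Q = m_dot * Cp * (T2 - T1)
Q = 167 * 1.2 * (53 - 27)
Q = 167 * 1.2 * 26
Q = 5210.4 kJ/hr


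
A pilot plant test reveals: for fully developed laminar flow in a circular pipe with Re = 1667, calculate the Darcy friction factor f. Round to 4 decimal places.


f = 64 / Re
f = 64 / 1667
f = 0.0384


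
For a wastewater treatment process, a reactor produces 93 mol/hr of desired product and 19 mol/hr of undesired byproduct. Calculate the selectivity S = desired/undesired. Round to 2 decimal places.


S = desired product rate / undesired product rate
S = 93 / 19
S = 4.89


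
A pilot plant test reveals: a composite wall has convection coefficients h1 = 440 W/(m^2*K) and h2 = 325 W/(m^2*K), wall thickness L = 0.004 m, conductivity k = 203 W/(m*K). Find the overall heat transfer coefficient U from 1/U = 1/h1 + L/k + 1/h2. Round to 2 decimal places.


1/U = 1/h1 + L/k + 1/h2
1/U = 1/440 + 0.004/203 + 1/325
1/U = 0.0022727273 + 1.97044e-05 + 0.0030769231
1/U = 0.0053693548
U = 186.24 W/(m^2*K)


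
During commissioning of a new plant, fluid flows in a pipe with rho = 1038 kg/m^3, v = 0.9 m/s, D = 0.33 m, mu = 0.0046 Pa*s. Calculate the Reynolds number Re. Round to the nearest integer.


Re = rho * v * D / mu
Re = 1038 * 0.9 * 0.33 / 0.0046
Re = 308.286 / 0.0046
Re = 67019


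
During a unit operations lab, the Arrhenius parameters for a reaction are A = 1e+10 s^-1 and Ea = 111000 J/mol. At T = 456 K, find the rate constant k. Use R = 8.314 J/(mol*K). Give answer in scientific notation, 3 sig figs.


k = A * exp(-Ea/(R*T))
k = 1e+10 * exp(-111000 / (8.314 * 456))
k = 1e+10 * exp(-29.278452)
k = 1.93e-03


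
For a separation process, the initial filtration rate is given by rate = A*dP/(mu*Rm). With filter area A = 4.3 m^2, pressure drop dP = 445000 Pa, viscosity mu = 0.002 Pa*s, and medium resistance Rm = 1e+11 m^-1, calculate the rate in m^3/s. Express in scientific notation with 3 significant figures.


rate = A * dP / (mu * Rm)
rate = 4.3 * 445000 / (0.002 * 1e+11)
rate = 1913500.0 / 2.000e+08
rate = 9.57e-03 m^3/s


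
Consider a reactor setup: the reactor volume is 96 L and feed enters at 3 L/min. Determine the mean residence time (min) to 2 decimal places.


tau = V / v0
tau = 96 / 3
tau = 32.00 min


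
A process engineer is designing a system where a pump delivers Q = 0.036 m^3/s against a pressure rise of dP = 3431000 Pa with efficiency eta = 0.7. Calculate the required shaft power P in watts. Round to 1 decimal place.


P = Q * dP / eta
P = 0.036 * 3431000 / 0.7
P = 123516.0 / 0.7
P = 176451.4 W


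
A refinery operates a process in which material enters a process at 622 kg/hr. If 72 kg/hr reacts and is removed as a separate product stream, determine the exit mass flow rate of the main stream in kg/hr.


Steady-state mass balance on the main outlet: F_out = F_in - F_removed
F_out = 622 - 72
F_out = 550 kg/hr


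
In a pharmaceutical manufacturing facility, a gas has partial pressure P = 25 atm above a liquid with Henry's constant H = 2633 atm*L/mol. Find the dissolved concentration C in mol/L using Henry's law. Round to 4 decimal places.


C = P / H
C = 25 / 2633
C = 0.0095 mol/L


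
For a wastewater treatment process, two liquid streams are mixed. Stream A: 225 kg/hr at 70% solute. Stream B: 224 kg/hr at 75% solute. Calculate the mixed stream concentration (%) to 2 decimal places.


Mass balance on solute: F1*x1 + F2*x2 = F3*x3
F3 = F1 + F2 = 225 + 224 = 449 kg/hr
x3 = (F1*x1 + F2*x2)/F3
x3 = (225*0.7 + 224*0.75) / 449
x3 = 72.49%


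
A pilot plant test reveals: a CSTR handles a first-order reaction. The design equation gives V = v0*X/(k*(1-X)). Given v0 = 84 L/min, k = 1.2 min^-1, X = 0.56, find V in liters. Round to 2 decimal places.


V = v0 * X / (k * (1 - X))
V = 84 * 0.56 / (1.2 * (1 - 0.56))
V = 47.04 / (1.2 * 0.44)
V = 47.04 / 0.528
V = 89.09 L


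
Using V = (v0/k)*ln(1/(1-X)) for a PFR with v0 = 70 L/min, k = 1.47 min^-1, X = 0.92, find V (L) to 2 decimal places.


V = (v0/k) * ln(1/(1-X))
V = (70/1.47) * ln(1/(1-0.92))
V = 47.619048 * ln(12.5)
V = 47.619048 * 2.525729
V = 120.27 L


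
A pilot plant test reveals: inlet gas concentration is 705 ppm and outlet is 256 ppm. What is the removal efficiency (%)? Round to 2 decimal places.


Efficiency = (G_in - G_out) / G_in * 100%
Efficiency = (705 - 256) / 705 * 100
Efficiency = 449 / 705 * 100
Efficiency = 63.69%


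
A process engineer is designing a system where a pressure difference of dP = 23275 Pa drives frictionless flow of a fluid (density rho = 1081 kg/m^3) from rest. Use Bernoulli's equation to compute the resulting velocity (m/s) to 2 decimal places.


v = sqrt(2*dP/rho)
v = sqrt(2*23275/1081)
v = sqrt(43.06198)
v = 6.56 m/s


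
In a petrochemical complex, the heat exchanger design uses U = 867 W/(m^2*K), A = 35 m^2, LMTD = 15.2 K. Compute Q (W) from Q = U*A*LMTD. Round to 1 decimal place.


Q = U * A * LMTD
Q = 867 * 35 * 15.2
Q = 461244.0 W


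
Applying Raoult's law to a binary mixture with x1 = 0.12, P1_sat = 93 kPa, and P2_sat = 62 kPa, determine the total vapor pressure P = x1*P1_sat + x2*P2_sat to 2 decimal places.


P = x1*P1_sat + x2*P2_sat
x2 = 1 - x1 = 1 - 0.12 = 0.88
P = 0.12*93 + 0.88*62
P = 11.16 + 54.56
P = 65.72 kPa


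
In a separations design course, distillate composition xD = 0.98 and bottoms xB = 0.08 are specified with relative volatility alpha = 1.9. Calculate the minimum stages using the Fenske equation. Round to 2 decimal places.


N_min = ln((xD*(1-xB))/(xB*(1-xD))) / ln(alpha)
Numerator inside ln: 0.9016 / 0.0016 = 563.5
ln(563.5) = 6.334167
ln(alpha) = ln(1.9) = 0.641854
N_min = 6.334167 / 0.641854 = 9.87


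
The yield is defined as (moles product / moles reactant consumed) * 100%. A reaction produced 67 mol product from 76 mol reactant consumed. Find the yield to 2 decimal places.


Yield = (moles product / moles consumed) * 100%
Yield = (67 / 76) * 100
Yield = 0.8816 * 100
Yield = 88.16%


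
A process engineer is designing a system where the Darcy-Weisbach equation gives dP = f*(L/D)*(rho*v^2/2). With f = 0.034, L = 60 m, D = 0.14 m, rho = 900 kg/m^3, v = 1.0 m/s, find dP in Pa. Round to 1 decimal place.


dP = f * (L/D) * (rho*v^2/2)
dP = 0.034 * (60/0.14) * (900*1.0^2/2)
L/D = 428.57142857
rho*v^2/2 = 900*1.0/2 = 450.0
dP = 0.034 * 428.57142857 * 450.0
dP = 6557.1 Pa


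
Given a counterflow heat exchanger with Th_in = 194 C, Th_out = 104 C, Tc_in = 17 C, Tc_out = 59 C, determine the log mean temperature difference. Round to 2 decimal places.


dT1 = Th_in - Tc_out = 194 - 59 = 135
dT2 = Th_out - Tc_in = 104 - 17 = 87
LMTD = (dT1 - dT2) / ln(dT1/dT2)
LMTD = (135 - 87) / ln(135/87)
LMTD = 109.25 K


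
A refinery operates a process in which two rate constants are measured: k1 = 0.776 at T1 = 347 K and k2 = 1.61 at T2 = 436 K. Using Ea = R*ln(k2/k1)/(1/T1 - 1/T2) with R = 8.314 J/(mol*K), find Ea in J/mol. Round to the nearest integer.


Ea = R * ln(k2/k1) / (1/T1 - 1/T2)
ln(k2/k1) = ln(1.61/0.776) = 0.7298369
1/T1 - 1/T2 = 1/347 - 1/436 = 0.000588266399
Ea = 8.314 * 0.7298369 / 0.000588266399
Ea = 10315 J/mol


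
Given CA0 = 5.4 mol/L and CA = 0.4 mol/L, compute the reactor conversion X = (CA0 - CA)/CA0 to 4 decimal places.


X = (CA0 - CA) / CA0
X = (5.4 - 0.4) / 5.4
X = 5.0 / 5.4
X = 0.9259


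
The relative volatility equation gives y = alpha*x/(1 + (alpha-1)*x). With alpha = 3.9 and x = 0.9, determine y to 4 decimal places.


y = alpha*x / (1 + (alpha-1)*x)
y = 3.9*0.9 / (1 + (3.9-1)*0.9)
y = 3.51 / (1 + 2.61)
y = 3.51 / 3.61
y = 0.9723


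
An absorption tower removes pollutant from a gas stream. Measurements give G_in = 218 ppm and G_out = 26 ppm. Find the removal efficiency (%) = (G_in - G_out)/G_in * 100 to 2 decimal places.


Efficiency = (G_in - G_out) / G_in * 100%
Efficiency = (218 - 26) / 218 * 100
Efficiency = 192 / 218 * 100
Efficiency = 88.07%


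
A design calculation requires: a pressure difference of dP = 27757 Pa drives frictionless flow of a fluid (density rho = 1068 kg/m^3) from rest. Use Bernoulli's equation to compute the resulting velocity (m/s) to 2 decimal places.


v = sqrt(2*dP/rho)
v = sqrt(2*27757/1068)
v = sqrt(51.979401)
v = 7.21 m/s


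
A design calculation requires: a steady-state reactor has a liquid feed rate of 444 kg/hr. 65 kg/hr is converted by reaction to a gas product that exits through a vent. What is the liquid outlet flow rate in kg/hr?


Steady-state mass balance on the main outlet: F_out = F_in - F_removed
F_out = 444 - 65
F_out = 379 kg/hr


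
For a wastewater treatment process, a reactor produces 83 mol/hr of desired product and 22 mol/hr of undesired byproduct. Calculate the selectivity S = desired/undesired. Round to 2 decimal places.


S = desired product rate / undesired product rate
S = 83 / 22
S = 3.77


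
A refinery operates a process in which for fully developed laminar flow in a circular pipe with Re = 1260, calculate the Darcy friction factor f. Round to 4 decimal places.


f = 64 / Re
f = 64 / 1260
f = 0.0508


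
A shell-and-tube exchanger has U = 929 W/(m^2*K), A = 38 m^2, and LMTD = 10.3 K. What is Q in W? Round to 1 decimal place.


Q = U * A * LMTD
Q = 929 * 38 * 10.3
Q = 363610.6 W


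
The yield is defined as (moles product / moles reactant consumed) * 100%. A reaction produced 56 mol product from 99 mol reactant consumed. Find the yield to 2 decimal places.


Yield = (moles product / moles consumed) * 100%
Yield = (56 / 99) * 100
Yield = 0.5657 * 100
Yield = 56.57%


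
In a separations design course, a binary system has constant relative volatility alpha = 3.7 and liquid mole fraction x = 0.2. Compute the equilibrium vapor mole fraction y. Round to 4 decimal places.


y = alpha*x / (1 + (alpha-1)*x)
y = 3.7*0.2 / (1 + (3.7-1)*0.2)
y = 0.74 / (1 + 0.54)
y = 0.74 / 1.54
y = 0.4805


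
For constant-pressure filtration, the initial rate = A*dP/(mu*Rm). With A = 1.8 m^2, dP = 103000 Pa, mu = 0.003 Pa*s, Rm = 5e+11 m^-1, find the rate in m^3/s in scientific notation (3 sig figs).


rate = A * dP / (mu * Rm)
rate = 1.8 * 103000 / (0.003 * 5e+11)
rate = 185400.0 / 1.500e+09
rate = 1.24e-04 m^3/s


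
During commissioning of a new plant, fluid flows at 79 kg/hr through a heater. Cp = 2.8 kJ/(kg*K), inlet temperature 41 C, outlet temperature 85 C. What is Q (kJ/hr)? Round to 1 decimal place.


Q = m_dot * Cp * (T2 - T1)
Q = 79 * 2.8 * (85 - 41)
Q = 79 * 2.8 * 44
Q = 9732.8 kJ/hr


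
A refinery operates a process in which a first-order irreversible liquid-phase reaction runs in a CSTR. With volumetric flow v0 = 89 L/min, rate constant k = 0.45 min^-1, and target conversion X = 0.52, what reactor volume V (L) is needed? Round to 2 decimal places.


V = v0 * X / (k * (1 - X))
V = 89 * 0.52 / (0.45 * (1 - 0.52))
V = 46.28 / (0.45 * 0.48)
V = 46.28 / 0.216
V = 214.26 L


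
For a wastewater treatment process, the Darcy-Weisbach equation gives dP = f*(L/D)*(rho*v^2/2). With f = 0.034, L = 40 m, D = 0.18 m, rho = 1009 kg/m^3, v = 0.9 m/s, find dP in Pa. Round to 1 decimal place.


dP = f * (L/D) * (rho*v^2/2)
dP = 0.034 * (40/0.18) * (1009*0.9^2/2)
L/D = 222.22222222
rho*v^2/2 = 1009*0.81/2 = 408.645
dP = 0.034 * 222.22222222 * 408.645
dP = 3087.5 Pa


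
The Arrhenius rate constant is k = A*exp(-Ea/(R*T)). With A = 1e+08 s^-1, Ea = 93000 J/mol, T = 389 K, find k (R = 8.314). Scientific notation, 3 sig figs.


k = A * exp(-Ea/(R*T))
k = 1e+08 * exp(-93000 / (8.314 * 389))
k = 1e+08 * exp(-28.755659)
k = 3.25e-05


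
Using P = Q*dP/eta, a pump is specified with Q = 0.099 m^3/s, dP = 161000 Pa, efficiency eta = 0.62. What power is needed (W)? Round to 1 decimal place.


P = Q * dP / eta
P = 0.099 * 161000 / 0.62
P = 15939.0 / 0.62
P = 25708.1 W


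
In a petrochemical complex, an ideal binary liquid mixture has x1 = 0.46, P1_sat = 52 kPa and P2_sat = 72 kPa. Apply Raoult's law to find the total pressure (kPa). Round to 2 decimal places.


P = x1*P1_sat + x2*P2_sat
x2 = 1 - x1 = 1 - 0.46 = 0.54
P = 0.46*52 + 0.54*72
P = 23.92 + 38.88
P = 62.80 kPa


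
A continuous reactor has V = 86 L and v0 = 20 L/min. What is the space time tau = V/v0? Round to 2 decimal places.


tau = V / v0
tau = 86 / 20
tau = 4.30 min


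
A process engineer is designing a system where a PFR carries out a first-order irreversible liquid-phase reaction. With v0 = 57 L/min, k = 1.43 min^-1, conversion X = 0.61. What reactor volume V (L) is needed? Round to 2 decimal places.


V = (v0/k) * ln(1/(1-X))
V = (57/1.43) * ln(1/(1-0.61))
V = 39.86014 * ln(2.564103)
V = 39.86014 * 0.941609
V = 37.53 L


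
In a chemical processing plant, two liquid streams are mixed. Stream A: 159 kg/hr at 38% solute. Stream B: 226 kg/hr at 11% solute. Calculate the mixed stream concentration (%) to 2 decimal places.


Mass balance on solute: F1*x1 + F2*x2 = F3*x3
F3 = F1 + F2 = 159 + 226 = 385 kg/hr
x3 = (F1*x1 + F2*x2)/F3
x3 = (159*0.38 + 226*0.11) / 385
x3 = 22.15%


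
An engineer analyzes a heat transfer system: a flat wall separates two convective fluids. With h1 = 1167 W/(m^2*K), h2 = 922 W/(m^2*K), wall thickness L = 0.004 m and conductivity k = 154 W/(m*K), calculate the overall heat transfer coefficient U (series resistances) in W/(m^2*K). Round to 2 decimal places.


1/U = 1/h1 + L/k + 1/h2
1/U = 1/1167 + 0.004/154 + 1/922
1/U = 0.000856898 + 2.5974e-05 + 0.0010845987
1/U = 0.0019674707
U = 508.27 W/(m^2*K)


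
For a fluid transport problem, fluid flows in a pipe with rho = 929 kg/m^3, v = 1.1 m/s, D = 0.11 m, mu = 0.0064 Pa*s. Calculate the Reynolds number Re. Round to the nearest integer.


Re = rho * v * D / mu
Re = 929 * 1.1 * 0.11 / 0.0064
Re = 112.409 / 0.0064
Re = 17564


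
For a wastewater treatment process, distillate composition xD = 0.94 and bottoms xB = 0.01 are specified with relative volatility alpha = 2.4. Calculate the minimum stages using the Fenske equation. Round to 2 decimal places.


N_min = ln((xD*(1-xB))/(xB*(1-xD))) / ln(alpha)
Numerator inside ln: 0.9306 / 0.0006 = 1551.0
ln(1551.0) = 7.346655
ln(alpha) = ln(2.4) = 0.875469
N_min = 7.346655 / 0.875469 = 8.39


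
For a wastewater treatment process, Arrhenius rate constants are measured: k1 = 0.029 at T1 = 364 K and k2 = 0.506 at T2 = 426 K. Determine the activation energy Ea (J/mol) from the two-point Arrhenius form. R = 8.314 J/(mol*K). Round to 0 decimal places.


Ea = R * ln(k2/k1) / (1/T1 - 1/T2)
ln(k2/k1) = ln(0.506/0.029) = 2.8592408
1/T1 - 1/T2 = 1/364 - 1/426 = 0.000399834907
Ea = 8.314 * 2.8592408 / 0.000399834907
Ea = 59454 J/mol


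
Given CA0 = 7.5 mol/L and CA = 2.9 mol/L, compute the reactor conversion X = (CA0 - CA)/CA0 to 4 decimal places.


X = (CA0 - CA) / CA0
X = (7.5 - 2.9) / 7.5
X = 4.6 / 7.5
X = 0.6133


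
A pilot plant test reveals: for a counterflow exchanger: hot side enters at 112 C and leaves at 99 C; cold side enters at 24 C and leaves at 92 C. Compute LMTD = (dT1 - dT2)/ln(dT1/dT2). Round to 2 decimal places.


dT1 = Th_in - Tc_out = 112 - 92 = 20
dT2 = Th_out - Tc_in = 99 - 24 = 75
LMTD = (dT1 - dT2) / ln(dT1/dT2)
LMTD = (20 - 75) / ln(20/75)
LMTD = 41.61 K
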